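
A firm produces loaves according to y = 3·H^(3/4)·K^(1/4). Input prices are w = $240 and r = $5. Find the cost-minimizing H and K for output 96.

H* = 16, K* = 256

Cost minimization requires the marginal rate of technical substitution to equal the input-price ratio: MP_H/MP_K = w/r.
Here MP_H/MP_K = (3/4)·(K/H)/(1/4) = 3·(K/H). Setting this equal to 240/5 = 48 gives K = 16H.
Substituting into y = 96: 3·H^(3/4)·(16H)^(1/4) = 96.
Solving, H = 16 and K = 256.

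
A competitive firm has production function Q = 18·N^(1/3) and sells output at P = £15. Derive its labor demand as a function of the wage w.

MP_N = (1/3)·18·N^(-2/3) = 6·N^(-2/3).
Setting P·MP_N = w: 90·N^(-2/3) = w.
Solving for N: N^(-2/3) = w/90, so N = (90/w)^(3/2).

N(w) = (90/w)^(3/2)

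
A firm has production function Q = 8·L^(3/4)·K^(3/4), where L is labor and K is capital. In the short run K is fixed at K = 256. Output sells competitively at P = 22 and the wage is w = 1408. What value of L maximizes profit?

L* = 1296

With K = 256, MP_L = (3/4)·8·L^(-1/4)·256^(3/4) = 384·L^(-1/4).
Profit maximization for a price taker requires P·MP_L = w: 22·384·L^(-1/4) = 1408.
So L^(-1/4) = 1/6, which gives L = 1296.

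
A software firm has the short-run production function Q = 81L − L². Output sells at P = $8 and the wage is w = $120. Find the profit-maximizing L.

The marginal product of L is MP_L = 81 − 2L.
A price-taking firm hires until the value of the marginal product equals the wage: P·MP_L = w, so 8·(81 − 2L) = 120.
Then 81 − 2L = 15, giving L = 33.

L* = 33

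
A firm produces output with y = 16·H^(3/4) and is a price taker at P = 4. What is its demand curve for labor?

MP_H = (3/4)·16·H^(-1/4) = 12·H^(-1/4).
Setting P·MP_H = w: 48·H^(-1/4) = w.
Solving for H: H^(-1/4) = w/48, so H = (48/w)^(4).

H(w) = 5308416/w^(4)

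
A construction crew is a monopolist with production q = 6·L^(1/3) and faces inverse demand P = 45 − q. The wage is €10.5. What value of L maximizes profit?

L* = 8

Marginal revenue from the inverse demand is MR = 45 − 2q.
The marginal product is MP_L = 2·L^(-2/3).
A monopolist hires until marginal revenue product equals the wage: MR·MP_L = w.
At L, q = 6·L^(1/3). Substituting and solving: (45 − 12·L^(1/3))·2·L^(-2/3) = 10.5 gives L = 8.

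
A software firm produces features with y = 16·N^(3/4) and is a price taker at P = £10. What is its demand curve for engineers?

N(w) = (120/w)^(4)

MP_N = (3/4)·16·N^(-1/4) = 12·N^(-1/4).
Setting P·MP_N = w: 120·N^(-1/4) = w.
Solving for N: N^(-1/4) = w/120, so N = (120/w)^(4).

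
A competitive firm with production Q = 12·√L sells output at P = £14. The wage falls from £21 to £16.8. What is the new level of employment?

From P·MP_L = w with MP_L = 6·L^(-1/2), the labor demand is L(w) = (84/w)^(2).
At w = 21: L = 16. At w = 16.8: L = 25.

L* = 25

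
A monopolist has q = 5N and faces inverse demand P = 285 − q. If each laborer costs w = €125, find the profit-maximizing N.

N* = 26

Marginal revenue from the inverse demand is MR = 285 − 2q.
The marginal product is MP_N = 5.
A monopolist hires until marginal revenue product equals the wage: MR·MP_N = w.
(285 − 10N)·5 = 125, so N = 26.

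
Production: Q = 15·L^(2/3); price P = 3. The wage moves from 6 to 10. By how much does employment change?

ΔL = -98

From P·MP_L = w with MP_L = 10·L^(-1/3), the labor demand is L(w) = (30/w)^(3).
At w = 6: L = 125. At w = 10: L = 27.
ΔL = 27 − 125 = -98.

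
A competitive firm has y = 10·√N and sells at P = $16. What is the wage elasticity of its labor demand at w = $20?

ε = -2

MP_N = (1/2)·10·N^(-1/2), so P·MP_N = w gives 80·N^(-1/2) = w.
Solving, N(w) = (80/w)^(2). This is a constant-elasticity form: N ∝ w^(−2), so ε = −2.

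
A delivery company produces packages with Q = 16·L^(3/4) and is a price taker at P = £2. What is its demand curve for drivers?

MP_L = (3/4)·16·L^(-1/4) = 12·L^(-1/4).
Setting P·MP_L = w: 24·L^(-1/4) = w.
Solving for L: L^(-1/4) = w/24, so L = (24/w)^(4).

L(w) = 331776/w^(4)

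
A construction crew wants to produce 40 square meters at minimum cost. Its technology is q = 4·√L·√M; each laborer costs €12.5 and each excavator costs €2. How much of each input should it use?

L* = 4, M* = 25

Cost minimization requires the marginal rate of technical substitution to equal the input-price ratio: MP_L/MP_M = w/r.
Here MP_L/MP_M = (1/2)·(M/L)/(1/2) = (M/L). Setting this equal to 12.5/2 = 6.25 gives M = 6.25L.
Substituting into q = 40: 4·L^(1/2)·(6.25L)^(1/2) = 40.
Solving, L = 4 and M = 25.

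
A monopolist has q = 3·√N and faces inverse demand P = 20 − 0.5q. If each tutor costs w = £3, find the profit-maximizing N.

N* = 16

Marginal revenue from the inverse demand is MR = 20 − q.
The marginal product is MP_N = 1.5·N^(-1/2).
A monopolist hires until marginal revenue product equals the wage: MR·MP_N = w.
At N, q = 3·√N. Substituting and solving: (20 − 3·√N)·1.5·N^(-1/2) = 3 gives N = 16.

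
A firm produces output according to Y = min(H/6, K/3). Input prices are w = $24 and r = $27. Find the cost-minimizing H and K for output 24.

With a fixed-proportions technology, the cost-minimizing bundle uses no slack in either input: H/6 = K/3 = Y.
So H = 6·24 = 144 and K = 3·24 = 72.

H* = 144, K* = 72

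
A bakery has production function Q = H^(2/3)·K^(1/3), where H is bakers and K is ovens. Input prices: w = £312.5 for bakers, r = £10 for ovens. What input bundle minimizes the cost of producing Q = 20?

Cost minimization requires the marginal rate of technical substitution to equal the input-price ratio: MP_H/MP_K = w/r.
Here MP_H/MP_K = (2/3)·(K/H)/(1/3) = 2·(K/H). Setting this equal to 312.5/10 = 31.25 gives K = 15.625H.
Substituting into Q = 20: H^(2/3)·(15.625H)^(1/3) = 20.
Solving, H = 8 and K = 125.

H* = 8, K* = 125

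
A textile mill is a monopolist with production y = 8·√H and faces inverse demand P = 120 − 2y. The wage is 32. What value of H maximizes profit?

H* = 9

Marginal revenue from the inverse demand is MR = 120 − 4y.
The marginal product is MP_H = 4·H^(-1/2).
A monopolist hires until marginal revenue product equals the wage: MR·MP_H = w.
At H, y = 8·√H. Substituting and solving: (120 − 32·√H)·4·H^(-1/2) = 32 gives H = 9.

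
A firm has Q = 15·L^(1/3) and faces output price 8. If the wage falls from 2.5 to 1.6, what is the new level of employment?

L* = 125

From P·MP_L = w with MP_L = 5·L^(-2/3), the labor demand is L(w) = (40/w)^(3/2).
At w = 2.5: L = 64. At w = 1.6: L = 125.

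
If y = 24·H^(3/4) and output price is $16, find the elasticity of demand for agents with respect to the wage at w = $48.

ε = -4

MP_H = (3/4)·24·H^(-1/4), so P·MP_H = w gives 288·H^(-1/4) = w.
Solving, H(w) = (288/w)^(4). This is a constant-elasticity form: H ∝ w^(−4), so ε = −4.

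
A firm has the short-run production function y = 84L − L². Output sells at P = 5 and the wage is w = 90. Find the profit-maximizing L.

The marginal product of L is MP_L = 84 − 2L.
A price-taking firm hires until the value of the marginal product equals the wage: P·MP_L = w, so 5·(84 − 2L) = 90.
Then 84 − 2L = 18, giving L = 33.

L* = 33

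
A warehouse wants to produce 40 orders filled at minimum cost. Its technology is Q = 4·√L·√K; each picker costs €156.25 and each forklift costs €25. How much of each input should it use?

Cost minimization requires the marginal rate of technical substitution to equal the input-price ratio: MP_L/MP_K = w/r.
Here MP_L/MP_K = (1/2)·(K/L)/(1/2) = (K/L). Setting this equal to 156.25/25 = 6.25 gives K = 6.25L.
Substituting into Q = 40: 4·L^(1/2)·(6.25L)^(1/2) = 40.
Solving, L = 4 and K = 25.

L* = 4, K* = 25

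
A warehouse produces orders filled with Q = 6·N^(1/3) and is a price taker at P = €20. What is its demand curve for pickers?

N(w) = (40/w)^(3/2)

MP_N = (1/3)·6·N^(-2/3) = 2·N^(-2/3).
Setting P·MP_N = w: 40·N^(-2/3) = w.
Solving for N: N^(-2/3) = w/40, so N = (40/w)^(3/2).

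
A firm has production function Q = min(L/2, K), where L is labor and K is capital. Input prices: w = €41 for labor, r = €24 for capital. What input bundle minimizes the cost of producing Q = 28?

L* = 56, K* = 28

With a fixed-proportions technology, the cost-minimizing bundle uses no slack in either input: L/2 = K = Q.
So L = 2·28 = 56 and K = 28.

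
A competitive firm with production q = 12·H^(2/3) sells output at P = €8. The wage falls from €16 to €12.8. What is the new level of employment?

H* = 125

From P·MP_H = w with MP_H = 8·H^(-1/3), the labor demand is H(w) = (64/w)^(3).
At w = 16: H = 64. At w = 12.8: H = 125.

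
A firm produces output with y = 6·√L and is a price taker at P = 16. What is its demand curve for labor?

L(w) = 2304/w²

MP_L = (1/2)·6·L^(-1/2) = 3·L^(-1/2).
Setting P·MP_L = w: 48·L^(-1/2) = w.
Solving for L: L^(-1/2) = w/48, so L = (48/w)^(2).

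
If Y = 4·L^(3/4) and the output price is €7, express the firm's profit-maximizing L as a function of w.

MP_L = (3/4)·4·L^(-1/4) = 3·L^(-1/4).
Setting P·MP_L = w: 21·L^(-1/4) = w.
Solving for L: L^(-1/4) = w/21, so L = (21/w)^(4).

L(w) = 194481/w^(4)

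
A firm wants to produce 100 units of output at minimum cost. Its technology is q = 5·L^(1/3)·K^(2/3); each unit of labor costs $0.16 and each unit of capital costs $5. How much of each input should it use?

Cost minimization requires the marginal rate of technical substitution to equal the input-price ratio: MP_L/MP_K = w/r.
Here MP_L/MP_K = (1/3)·(K/L)/(2/3) = 0.5·(K/L). Setting this equal to 0.16/5 = 0.032 gives K = 0.064L.
Substituting into q = 100: 5·L^(1/3)·(0.064L)^(2/3) = 100.
Solving, L = 125 and K = 8.

L* = 125, K* = 8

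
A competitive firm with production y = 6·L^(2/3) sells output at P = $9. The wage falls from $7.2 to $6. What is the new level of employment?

From P·MP_L = w with MP_L = 4·L^(-1/3), the labor demand is L(w) = (36/w)^(3).
At w = 7.2: L = 125. At w = 6: L = 216.

L* = 216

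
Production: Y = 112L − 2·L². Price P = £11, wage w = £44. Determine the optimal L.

L* = 27

The marginal product of L is MP_L = 112 − 4L.
A price-taking firm hires until the value of the marginal product equals the wage: P·MP_L = w, so 11·(112 − 4L) = 44.
Then 112 − 4L = 4, giving L = 27.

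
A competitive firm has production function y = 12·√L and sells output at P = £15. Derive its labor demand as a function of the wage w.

L(w) = 8100/w²

MP_L = (1/2)·12·L^(-1/2) = 6·L^(-1/2).
Setting P·MP_L = w: 90·L^(-1/2) = w.
Solving for L: L^(-1/2) = w/90, so L = (90/w)^(2).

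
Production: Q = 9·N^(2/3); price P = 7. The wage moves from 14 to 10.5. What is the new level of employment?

N* = 64

From P·MP_N = w with MP_N = 6·N^(-1/3), the labor demand is N(w) = (42/w)^(3).
At w = 14: N = 27. At w = 10.5: N = 64.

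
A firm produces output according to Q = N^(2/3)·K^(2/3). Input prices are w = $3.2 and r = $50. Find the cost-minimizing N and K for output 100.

Cost minimization requires the marginal rate of technical substitution to equal the input-price ratio: MP_N/MP_K = w/r.
Here MP_N/MP_K = (2/3)·(K/N)/(2/3) = (K/N). Setting this equal to 3.2/50 = 0.064 gives K = 0.064N.
Substituting into Q = 100: N^(2/3)·(0.064N)^(2/3) = 100.
Solving, N = 125 and K = 8.

N* = 125, K* = 8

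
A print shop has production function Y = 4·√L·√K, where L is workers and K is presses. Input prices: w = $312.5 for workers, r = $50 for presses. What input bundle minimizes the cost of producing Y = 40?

L* = 4, K* = 25

Cost minimization requires the marginal rate of technical substitution to equal the input-price ratio: MP_L/MP_K = w/r.
Here MP_L/MP_K = (1/2)·(K/L)/(1/2) = (K/L). Setting this equal to 312.5/50 = 6.25 gives K = 6.25L.
Substituting into Y = 40: 4·L^(1/2)·(6.25L)^(1/2) = 40.
Solving, L = 4 and K = 25.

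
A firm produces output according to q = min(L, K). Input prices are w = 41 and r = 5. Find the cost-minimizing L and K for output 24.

L* = 24, K* = 24

With a fixed-proportions technology, the cost-minimizing bundle uses no slack in either input: L = K = q.
So L = 24 and K = 24.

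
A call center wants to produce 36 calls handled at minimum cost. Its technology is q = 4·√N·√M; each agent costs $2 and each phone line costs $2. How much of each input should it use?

N* = 9, M* = 9

Cost minimization requires the marginal rate of technical substitution to equal the input-price ratio: MP_N/MP_M = w/r.
Here MP_N/MP_M = (1/2)·(M/N)/(1/2) = (M/N). Setting this equal to 2/2 = 1 gives M = N.
Substituting into q = 36: 4·N^(1/2)·(N)^(1/2) = 36.
Solving, N = 9 and M = 9.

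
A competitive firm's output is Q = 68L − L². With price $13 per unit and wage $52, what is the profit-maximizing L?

The marginal product of L is MP_L = 68 − 2L.
A price-taking firm hires until the value of the marginal product equals the wage: P·MP_L = w, so 13·(68 − 2L) = 52.
Then 68 − 2L = 4, giving L = 32.

L* = 32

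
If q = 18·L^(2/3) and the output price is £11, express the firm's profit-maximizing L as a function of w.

MP_L = (2/3)·18·L^(-1/3) = 12·L^(-1/3).
Setting P·MP_L = w: 132·L^(-1/3) = w.
Solving for L: L^(-1/3) = w/132, so L = (132/w)^(3).

L(w) = 2299968/w³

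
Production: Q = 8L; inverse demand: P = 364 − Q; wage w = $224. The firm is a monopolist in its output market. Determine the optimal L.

Marginal revenue from the inverse demand is MR = 364 − 2Q.
The marginal product is MP_L = 8.
A monopolist hires until marginal revenue product equals the wage: MR·MP_L = w.
(364 − 16L)·8 = 224, so L = 21.

L* = 21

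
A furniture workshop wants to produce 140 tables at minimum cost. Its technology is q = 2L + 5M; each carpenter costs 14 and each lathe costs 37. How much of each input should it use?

L* = 70, M* = 0

The inputs are perfect substitutes, so the firm uses whichever has the lower cost per unit of output.
Cost per unit of output via L is w/2 = 7; via M it is r/5 = 7.4. L is cheaper.
Producing q = 140 with L alone: L = 70, M = 0.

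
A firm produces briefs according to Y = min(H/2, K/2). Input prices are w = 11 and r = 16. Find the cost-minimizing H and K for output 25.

H* = 50, K* = 50

With a fixed-proportions technology, the cost-minimizing bundle uses no slack in either input: H/2 = K/2 = Y.
So H = 2·25 = 50 and K = 2·25 = 50.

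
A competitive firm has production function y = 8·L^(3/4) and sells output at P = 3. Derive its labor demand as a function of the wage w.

L(w) = 104976/w^(4)

MP_L = (3/4)·8·L^(-1/4) = 6·L^(-1/4).
Setting P·MP_L = w: 18·L^(-1/4) = w.
Solving for L: L^(-1/4) = w/18, so L = (18/w)^(4).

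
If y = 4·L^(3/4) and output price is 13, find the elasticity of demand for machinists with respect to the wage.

MP_L = (3/4)·4·L^(-1/4), so P·MP_L = w gives 39·L^(-1/4) = w.
Solving, L(w) = (39/w)^(4). This is a constant-elasticity form: L ∝ w^(−4), so ε = −4.

ε = -4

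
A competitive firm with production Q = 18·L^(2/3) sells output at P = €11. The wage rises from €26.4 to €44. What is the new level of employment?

L* = 27

From P·MP_L = w with MP_L = 12·L^(-1/3), the labor demand is L(w) = (132/w)^(3).
At w = 26.4: L = 125. At w = 44: L = 27.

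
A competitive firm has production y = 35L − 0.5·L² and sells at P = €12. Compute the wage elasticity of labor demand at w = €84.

From P·MP_L = w with MP_L = 35 − L, labor demand is L(w) = 35 − w/12.
dL/dw = −1/(12) = -1/12.
At w = 84, L = 28, so ε = (dL/dw)·(w/L) = (-1/12)·(84/28) = -0.25.

ε = -0.25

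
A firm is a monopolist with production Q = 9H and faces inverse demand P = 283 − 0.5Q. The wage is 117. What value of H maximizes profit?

Marginal revenue from the inverse demand is MR = 283 − Q.
The marginal product is MP_H = 9.
A monopolist hires until marginal revenue product equals the wage: MR·MP_H = w.
(283 − 9H)·9 = 117, so H = 30.

H* = 30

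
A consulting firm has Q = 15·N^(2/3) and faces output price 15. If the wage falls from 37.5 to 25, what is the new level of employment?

N* = 216

From P·MP_N = w with MP_N = 10·N^(-1/3), the labor demand is N(w) = (150/w)^(3).
At w = 37.5: N = 64. At w = 25: N = 216.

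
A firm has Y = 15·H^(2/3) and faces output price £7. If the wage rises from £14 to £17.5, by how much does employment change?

ΔH = -61

From P·MP_H = w with MP_H = 10·H^(-1/3), the labor demand is H(w) = (70/w)^(3).
At w = 14: H = 125. At w = 17.5: H = 64.
ΔH = 64 − 125 = -61.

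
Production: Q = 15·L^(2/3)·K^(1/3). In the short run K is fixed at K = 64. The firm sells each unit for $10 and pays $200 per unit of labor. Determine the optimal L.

L* = 8

With K = 64, MP_L = (2/3)·15·L^(-1/3)·64^(1/3) = 40·L^(-1/3).
Profit maximization for a price taker requires P·MP_L = w: 10·40·L^(-1/3) = 200.
So L^(-1/3) = 0.5, which gives L = 8.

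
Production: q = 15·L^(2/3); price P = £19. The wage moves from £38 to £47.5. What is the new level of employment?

From P·MP_L = w with MP_L = 10·L^(-1/3), the labor demand is L(w) = (190/w)^(3).
At w = 38: L = 125. At w = 47.5: L = 64.

L* = 64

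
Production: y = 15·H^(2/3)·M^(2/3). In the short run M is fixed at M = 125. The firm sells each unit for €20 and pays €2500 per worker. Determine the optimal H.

With M = 125, MP_H = (2/3)·15·H^(-1/3)·125^(2/3) = 250·H^(-1/3).
Profit maximization for a price taker requires P·MP_H = w: 20·250·H^(-1/3) = 2500.
So H^(-1/3) = 0.5, which gives H = 8.

H* = 8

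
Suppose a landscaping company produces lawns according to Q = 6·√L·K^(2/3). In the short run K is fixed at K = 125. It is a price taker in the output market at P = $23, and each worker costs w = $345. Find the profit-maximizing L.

L* = 25

With K = 125, MP_L = (1/2)·6·L^(-1/2)·125^(2/3) = 75·L^(-1/2).
Profit maximization for a price taker requires P·MP_L = w: 23·75·L^(-1/2) = 345.
So L^(-1/2) = 0.2, which gives L = 25.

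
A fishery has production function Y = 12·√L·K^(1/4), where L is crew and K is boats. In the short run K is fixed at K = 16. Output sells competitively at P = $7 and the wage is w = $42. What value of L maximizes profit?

L* = 4

With K = 16, MP_L = (1/2)·12·L^(-1/2)·16^(1/4) = 12·L^(-1/2).
Profit maximization for a price taker requires P·MP_L = w: 7·12·L^(-1/2) = 42.
So L^(-1/2) = 0.5, which gives L = 4.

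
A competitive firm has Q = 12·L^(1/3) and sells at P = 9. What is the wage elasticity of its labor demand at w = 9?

ε = -1.5

MP_L = (1/3)·12·L^(-2/3), so P·MP_L = w gives 36·L^(-2/3) = w.
Solving, L(w) = (36/w)^(3/2). This is a constant-elasticity form: L ∝ w^(−3/2), so ε = −3/2.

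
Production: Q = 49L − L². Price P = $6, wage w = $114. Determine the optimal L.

L* = 15

The marginal product of L is MP_L = 49 − 2L.
A price-taking firm hires until the value of the marginal product equals the wage: P·MP_L = w, so 6·(49 − 2L) = 114.
Then 49 − 2L = 19, giving L = 15.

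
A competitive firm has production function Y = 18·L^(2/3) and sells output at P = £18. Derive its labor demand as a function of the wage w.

MP_L = (2/3)·18·L^(-1/3) = 12·L^(-1/3).
Setting P·MP_L = w: 216·L^(-1/3) = w.
Solving for L: L^(-1/3) = w/216, so L = (216/w)^(3).

L(w) = (216/w)^(3)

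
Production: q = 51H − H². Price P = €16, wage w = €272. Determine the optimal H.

The marginal product of H is MP_H = 51 − 2H.
A price-taking firm hires until the value of the marginal product equals the wage: P·MP_H = w, so 16·(51 − 2H) = 272.
Then 51 − 2H = 17, giving H = 17.

H* = 17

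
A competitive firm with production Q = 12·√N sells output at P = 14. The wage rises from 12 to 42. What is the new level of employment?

N* = 4

From P·MP_N = w with MP_N = 6·N^(-1/2), the labor demand is N(w) = (84/w)^(2).
At w = 12: N = 49. At w = 42: N = 4.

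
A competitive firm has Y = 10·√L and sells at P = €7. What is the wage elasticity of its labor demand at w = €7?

ε = -2

MP_L = (1/2)·10·L^(-1/2), so P·MP_L = w gives 35·L^(-1/2) = w.
Solving, L(w) = (35/w)^(2). This is a constant-elasticity form: L ∝ w^(−2), so ε = −2.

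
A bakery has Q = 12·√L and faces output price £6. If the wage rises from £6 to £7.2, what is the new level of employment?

From P·MP_L = w with MP_L = 6·L^(-1/2), the labor demand is L(w) = (36/w)^(2).
At w = 6: L = 36. At w = 7.2: L = 25.

L* = 25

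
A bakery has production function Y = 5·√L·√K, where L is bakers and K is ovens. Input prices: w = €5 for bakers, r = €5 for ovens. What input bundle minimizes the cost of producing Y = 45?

L* = 9, K* = 9

Cost minimization requires the marginal rate of technical substitution to equal the input-price ratio: MP_L/MP_K = w/r.
Here MP_L/MP_K = (1/2)·(K/L)/(1/2) = (K/L). Setting this equal to 5/5 = 1 gives K = L.
Substituting into Y = 45: 5·L^(1/2)·(L)^(1/2) = 45.
Solving, L = 9 and K = 9.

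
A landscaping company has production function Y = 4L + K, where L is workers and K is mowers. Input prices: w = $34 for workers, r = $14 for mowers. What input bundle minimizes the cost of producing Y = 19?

The inputs are perfect substitutes, so the firm uses whichever has the lower cost per unit of output.
Cost per unit of output via L is 8.5; via K it is 14. L is cheaper.
Producing Y = 19 with L alone: L = 4.75, K = 0.

L* = 4.75, K* = 0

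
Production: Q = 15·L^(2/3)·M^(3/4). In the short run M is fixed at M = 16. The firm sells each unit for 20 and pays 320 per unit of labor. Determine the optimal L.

L* = 125

With M = 16, MP_L = (2/3)·15·L^(-1/3)·16^(3/4) = 80·L^(-1/3).
Profit maximization for a price taker requires P·MP_L = w: 20·80·L^(-1/3) = 320.
So L^(-1/3) = 0.2, which gives L = 125.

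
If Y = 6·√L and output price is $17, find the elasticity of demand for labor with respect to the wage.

ε = -2

MP_L = (1/2)·6·L^(-1/2), so P·MP_L = w gives 51·L^(-1/2) = w.
Solving, L(w) = (51/w)^(2). This is a constant-elasticity form: L ∝ w^(−2), so ε = −2.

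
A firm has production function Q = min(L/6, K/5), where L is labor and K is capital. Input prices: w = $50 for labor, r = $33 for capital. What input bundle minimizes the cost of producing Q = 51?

With a fixed-proportions technology, the cost-minimizing bundle uses no slack in either input: L/6 = K/5 = Q.
So L = 6·51 = 306 and K = 5·51 = 255.

L* = 306, K* = 255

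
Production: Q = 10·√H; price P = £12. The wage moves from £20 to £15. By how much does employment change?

ΔH = 7

From P·MP_H = w with MP_H = 5·H^(-1/2), the labor demand is H(w) = (60/w)^(2).
At w = 20: H = 9. At w = 15: H = 16.
ΔH = 16 − 9 = 7.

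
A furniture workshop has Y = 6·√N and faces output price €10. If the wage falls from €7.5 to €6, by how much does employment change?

ΔN = 9

From P·MP_N = w with MP_N = 3·N^(-1/2), the labor demand is N(w) = (30/w)^(2).
At w = 7.5: N = 16. At w = 6: N = 25.
ΔN = 25 − 16 = 9.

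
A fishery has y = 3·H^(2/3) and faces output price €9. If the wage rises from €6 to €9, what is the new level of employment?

From P·MP_H = w with MP_H = 2·H^(-1/3), the labor demand is H(w) = (18/w)^(3).
At w = 6: H = 27. At w = 9: H = 8.

H* = 8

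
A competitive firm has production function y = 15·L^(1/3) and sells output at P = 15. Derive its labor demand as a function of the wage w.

MP_L = (1/3)·15·L^(-2/3) = 5·L^(-2/3).
Setting P·MP_L = w: 75·L^(-2/3) = w.
Solving for L: L^(-2/3) = w/75, so L = (75/w)^(3/2).

L(w) = (75/w)^(3/2)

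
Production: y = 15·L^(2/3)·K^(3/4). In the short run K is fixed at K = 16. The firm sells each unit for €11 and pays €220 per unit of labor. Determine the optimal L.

L* = 64

With K = 16, MP_L = (2/3)·15·L^(-1/3)·16^(3/4) = 80·L^(-1/3).
Profit maximization for a price taker requires P·MP_L = w: 11·80·L^(-1/3) = 220.
So L^(-1/3) = 0.25, which gives L = 64.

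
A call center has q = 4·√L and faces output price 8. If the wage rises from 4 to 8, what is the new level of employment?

L* = 4

From P·MP_L = w with MP_L = 2·L^(-1/2), the labor demand is L(w) = (16/w)^(2).
At w = 4: L = 16. At w = 8: L = 4.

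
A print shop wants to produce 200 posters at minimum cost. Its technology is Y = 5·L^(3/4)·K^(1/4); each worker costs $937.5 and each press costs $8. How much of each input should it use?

Cost minimization requires the marginal rate of technical substitution to equal the input-price ratio: MP_L/MP_K = w/r.
Here MP_L/MP_K = (3/4)·(K/L)/(1/4) = 3·(K/L). Setting this equal to 937.5/8 = 117.1875 gives K = 39.0625L.
Substituting into Y = 200: 5·L^(3/4)·(39.0625L)^(1/4) = 200.
Solving, L = 16 and K = 625.

L* = 16, K* = 625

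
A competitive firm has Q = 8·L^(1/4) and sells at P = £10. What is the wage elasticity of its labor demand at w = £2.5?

ε = -4/3

MP_L = (1/4)·8·L^(-3/4), so P·MP_L = w gives 20·L^(-3/4) = w.
Solving, L(w) = (20/w)^(4/3). This is a constant-elasticity form: L ∝ w^(−4/3), so ε = −4/3.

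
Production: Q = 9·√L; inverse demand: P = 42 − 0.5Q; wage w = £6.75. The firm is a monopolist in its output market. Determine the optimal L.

L* = 16

Marginal revenue from the inverse demand is MR = 42 − Q.
The marginal product is MP_L = 4.5·L^(-1/2).
A monopolist hires until marginal revenue product equals the wage: MR·MP_L = w.
At L, Q = 9·√L. Substituting and solving: (42 − 9·√L)·4.5·L^(-1/2) = 6.75 gives L = 16.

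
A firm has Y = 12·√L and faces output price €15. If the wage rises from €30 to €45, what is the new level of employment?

L* = 4

From P·MP_L = w with MP_L = 6·L^(-1/2), the labor demand is L(w) = (90/w)^(2).
At w = 30: L = 9. At w = 45: L = 4.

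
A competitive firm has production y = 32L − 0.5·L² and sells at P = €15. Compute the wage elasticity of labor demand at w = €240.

ε = -1

From P·MP_L = w with MP_L = 32 − L, labor demand is L(w) = 32 − w/15.
dL/dw = −1/(15) = -1/15.
At w = 240, L = 16, so ε = (dL/dw)·(w/L) = (-1/15)·(240/16) = -1.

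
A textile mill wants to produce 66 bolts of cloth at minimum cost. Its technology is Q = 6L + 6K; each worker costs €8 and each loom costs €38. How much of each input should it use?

L* = 11, K* = 0

The inputs are perfect substitutes, so the firm uses whichever has the lower cost per unit of output.
Cost per unit of output via L is w/6 = 4/3; via K it is r/6 = 19/3. L is cheaper.
Producing Q = 66 with L alone: L = 11, K = 0.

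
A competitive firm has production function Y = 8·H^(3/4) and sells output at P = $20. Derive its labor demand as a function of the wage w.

MP_H = (3/4)·8·H^(-1/4) = 6·H^(-1/4).
Setting P·MP_H = w: 120·H^(-1/4) = w.
Solving for H: H^(-1/4) = w/120, so H = (120/w)^(4).

H(w) = (120/w)^(4)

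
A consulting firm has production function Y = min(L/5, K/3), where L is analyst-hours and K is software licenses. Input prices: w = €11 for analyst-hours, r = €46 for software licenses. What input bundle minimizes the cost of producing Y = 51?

With a fixed-proportions technology, the cost-minimizing bundle uses no slack in either input: L/5 = K/3 = Y.
So L = 5·51 = 255 and K = 3·51 = 153.

L* = 255, K* = 153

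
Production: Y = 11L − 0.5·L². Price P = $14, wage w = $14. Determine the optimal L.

L* = 10

The marginal product of L is MP_L = 11 − L.
A price-taking firm hires until the value of the marginal product equals the wage: P·MP_L = w, so 14·(11 − L) = 14.
Then 11 − L = 1, giving L = 10.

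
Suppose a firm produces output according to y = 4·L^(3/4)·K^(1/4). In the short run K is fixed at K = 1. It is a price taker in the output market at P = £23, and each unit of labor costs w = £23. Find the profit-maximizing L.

L* = 81

With K = 1, MP_L = (3/4)·4·L^(-1/4)·1^(1/4) = 3·L^(-1/4).
Profit maximization for a price taker requires P·MP_L = w: 23·3·L^(-1/4) = 23.
So L^(-1/4) = 1/3, which gives L = 81.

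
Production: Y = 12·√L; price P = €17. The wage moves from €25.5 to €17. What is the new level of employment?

From P·MP_L = w with MP_L = 6·L^(-1/2), the labor demand is L(w) = (102/w)^(2).
At w = 25.5: L = 16. At w = 17: L = 36.

L* = 36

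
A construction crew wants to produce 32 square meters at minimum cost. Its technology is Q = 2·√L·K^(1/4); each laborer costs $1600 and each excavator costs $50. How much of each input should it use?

Cost minimization requires the marginal rate of technical substitution to equal the input-price ratio: MP_L/MP_K = w/r.
Here MP_L/MP_K = (1/2)·(K/L)/(1/4) = 2·(K/L). Setting this equal to 1600/50 = 32 gives K = 16L.
Substituting into Q = 32: 2·L^(1/2)·(16L)^(1/4) = 32.
Solving, L = 16 and K = 256.

L* = 16, K* = 256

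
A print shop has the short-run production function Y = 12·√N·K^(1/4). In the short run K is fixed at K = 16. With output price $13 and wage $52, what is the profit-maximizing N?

N* = 9

With K = 16, MP_N = (1/2)·12·N^(-1/2)·16^(1/4) = 12·N^(-1/2).
Profit maximization for a price taker requires P·MP_N = w: 13·12·N^(-1/2) = 52.
So N^(-1/2) = 1/3, which gives N = 9.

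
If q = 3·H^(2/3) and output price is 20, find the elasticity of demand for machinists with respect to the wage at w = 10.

MP_H = (2/3)·3·H^(-1/3), so P·MP_H = w gives 40·H^(-1/3) = w.
Solving, H(w) = (40/w)^(3). This is a constant-elasticity form: H ∝ w^(−3), so ε = −3.

ε = -3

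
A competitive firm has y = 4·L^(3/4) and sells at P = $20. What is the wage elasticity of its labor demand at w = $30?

MP_L = (3/4)·4·L^(-1/4), so P·MP_L = w gives 60·L^(-1/4) = w.
Solving, L(w) = (60/w)^(4). This is a constant-elasticity form: L ∝ w^(−4), so ε = −4.

ε = -4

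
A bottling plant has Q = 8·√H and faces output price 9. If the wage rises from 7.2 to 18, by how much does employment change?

ΔH = -21

From P·MP_H = w with MP_H = 4·H^(-1/2), the labor demand is H(w) = (36/w)^(2).
At w = 7.2: H = 25. At w = 18: H = 4.
ΔH = 4 − 25 = -21.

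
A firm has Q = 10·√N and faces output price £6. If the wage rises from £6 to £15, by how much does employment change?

ΔN = -21

From P·MP_N = w with MP_N = 5·N^(-1/2), the labor demand is N(w) = (30/w)^(2).
At w = 6: N = 25. At w = 15: N = 4.
ΔN = 4 − 25 = -21.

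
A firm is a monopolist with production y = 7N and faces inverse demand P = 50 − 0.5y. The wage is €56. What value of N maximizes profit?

Marginal revenue from the inverse demand is MR = 50 − y.
The marginal product is MP_N = 7.
A monopolist hires until marginal revenue product equals the wage: MR·MP_N = w.
(50 − 7N)·7 = 56, so N = 6.

N* = 6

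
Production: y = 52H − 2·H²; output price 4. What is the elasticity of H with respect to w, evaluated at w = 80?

From P·MP_H = w with MP_H = 52 − 4H, labor demand is H(w) = (52 − w/4)/4.
dH/dw = −1/(16) = -0.0625.
At w = 80, H = 8, so ε = (dH/dw)·(w/H) = (-0.0625)·(80/8) = -0.625.

ε = -0.625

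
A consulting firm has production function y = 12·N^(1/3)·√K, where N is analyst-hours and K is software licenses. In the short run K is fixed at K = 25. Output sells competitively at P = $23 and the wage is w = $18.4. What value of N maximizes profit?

With K = 25, MP_N = (1/3)·12·N^(-2/3)·25^(1/2) = 20·N^(-2/3).
Profit maximization for a price taker requires P·MP_N = w: 23·20·N^(-2/3) = 18.4.
So N^(-2/3) = 0.04, which gives N = 125.

N* = 125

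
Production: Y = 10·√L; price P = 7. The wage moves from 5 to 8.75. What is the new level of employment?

L* = 16

From P·MP_L = w with MP_L = 5·L^(-1/2), the labor demand is L(w) = (35/w)^(2).
At w = 5: L = 49. At w = 8.75: L = 16.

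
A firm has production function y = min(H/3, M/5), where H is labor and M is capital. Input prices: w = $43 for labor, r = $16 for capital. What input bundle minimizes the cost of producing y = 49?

H* = 147, M* = 245

With a fixed-proportions technology, the cost-minimizing bundle uses no slack in either input: H/3 = M/5 = y.
So H = 3·49 = 147 and M = 5·49 = 245.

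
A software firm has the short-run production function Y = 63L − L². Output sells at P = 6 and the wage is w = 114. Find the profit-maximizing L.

The marginal product of L is MP_L = 63 − 2L.
A price-taking firm hires until the value of the marginal product equals the wage: P·MP_L = w, so 6·(63 − 2L) = 114.
Then 63 − 2L = 19, giving L = 22.

L* = 22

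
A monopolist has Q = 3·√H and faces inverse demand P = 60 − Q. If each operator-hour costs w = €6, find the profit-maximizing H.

Marginal revenue from the inverse demand is MR = 60 − 2Q.
The marginal product is MP_H = 1.5·H^(-1/2).
A monopolist hires until marginal revenue product equals the wage: MR·MP_H = w.
At H, Q = 3·√H. Substituting and solving: (60 − 6·√H)·1.5·H^(-1/2) = 6 gives H = 36.

H* = 36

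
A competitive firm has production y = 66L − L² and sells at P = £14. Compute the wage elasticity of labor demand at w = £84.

ε = -0.1

From P·MP_L = w with MP_L = 66 − 2L, labor demand is L(w) = (66 − w/14)/2.
dL/dw = −1/(28) = -1/28.
At w = 84, L = 30, so ε = (dL/dw)·(w/L) = (-1/28)·(84/30) = -0.1.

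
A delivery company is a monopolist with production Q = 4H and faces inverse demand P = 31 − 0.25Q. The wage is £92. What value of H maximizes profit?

Marginal revenue from the inverse demand is MR = 31 − 0.5Q.
The marginal product is MP_H = 4.
A monopolist hires until marginal revenue product equals the wage: MR·MP_H = w.
(31 − 2H)·4 = 92, so H = 4.

H* = 4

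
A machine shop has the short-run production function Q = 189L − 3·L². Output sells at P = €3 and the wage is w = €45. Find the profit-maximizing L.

L* = 29

The marginal product of L is MP_L = 189 − 6L.
A price-taking firm hires until the value of the marginal product equals the wage: P·MP_L = w, so 3·(189 − 6L) = 45.
Then 189 − 6L = 15, giving L = 29.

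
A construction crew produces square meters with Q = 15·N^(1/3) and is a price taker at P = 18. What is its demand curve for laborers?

MP_N = (1/3)·15·N^(-2/3) = 5·N^(-2/3).
Setting P·MP_N = w: 90·N^(-2/3) = w.
Solving for N: N^(-2/3) = w/90, so N = (90/w)^(3/2).

N(w) = (90/w)^(3/2)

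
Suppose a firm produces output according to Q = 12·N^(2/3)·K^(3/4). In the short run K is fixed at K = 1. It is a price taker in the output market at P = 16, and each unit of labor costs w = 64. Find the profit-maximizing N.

With K = 1, MP_N = (2/3)·12·N^(-1/3)·1^(3/4) = 8·N^(-1/3).
Profit maximization for a price taker requires P·MP_N = w: 16·8·N^(-1/3) = 64.
So N^(-1/3) = 0.5, which gives N = 8.

N* = 8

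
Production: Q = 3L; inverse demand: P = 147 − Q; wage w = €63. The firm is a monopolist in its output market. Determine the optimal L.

L* = 21

Marginal revenue from the inverse demand is MR = 147 − 2Q.
The marginal product is MP_L = 3.
A monopolist hires until marginal revenue product equals the wage: MR·MP_L = w.
(147 − 6L)·3 = 63, so L = 21.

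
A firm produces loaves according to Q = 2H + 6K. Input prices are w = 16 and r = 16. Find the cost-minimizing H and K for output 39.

The inputs are perfect substitutes, so the firm uses whichever has the lower cost per unit of output.
Cost per unit of output via H is w/2 = 8; via K it is r/6 = 8/3. K is cheaper.
Producing Q = 39 with K alone: H = 0, K = 6.5.

H* = 0, K* = 6.5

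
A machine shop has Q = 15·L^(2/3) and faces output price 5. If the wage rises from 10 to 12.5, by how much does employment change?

ΔL = -61

From P·MP_L = w with MP_L = 10·L^(-1/3), the labor demand is L(w) = (50/w)^(3).
At w = 10: L = 125. At w = 12.5: L = 64.
ΔL = 64 − 125 = -61.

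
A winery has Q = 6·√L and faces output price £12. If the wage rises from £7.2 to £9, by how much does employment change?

ΔL = -9

From P·MP_L = w with MP_L = 3·L^(-1/2), the labor demand is L(w) = (36/w)^(2).
At w = 7.2: L = 25. At w = 9: L = 16.
ΔL = 16 − 25 = -9.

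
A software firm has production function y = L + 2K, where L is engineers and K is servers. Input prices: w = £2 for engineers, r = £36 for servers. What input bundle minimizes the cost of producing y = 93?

The inputs are perfect substitutes, so the firm uses whichever has the lower cost per unit of output.
Cost per unit of output via L is 2; via K it is 18. L is cheaper.
Producing y = 93 with L alone: L = 93, K = 0.

L* = 93, K* = 0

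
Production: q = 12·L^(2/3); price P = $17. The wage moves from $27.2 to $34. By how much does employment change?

ΔL = -61

From P·MP_L = w with MP_L = 8·L^(-1/3), the labor demand is L(w) = (136/w)^(3).
At w = 27.2: L = 125. At w = 34: L = 64.
ΔL = 64 − 125 = -61.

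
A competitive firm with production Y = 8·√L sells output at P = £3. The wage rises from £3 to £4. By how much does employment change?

From P·MP_L = w with MP_L = 4·L^(-1/2), the labor demand is L(w) = (12/w)^(2).
At w = 3: L = 16. At w = 4: L = 9.
ΔL = 9 − 16 = -7.

ΔL = -7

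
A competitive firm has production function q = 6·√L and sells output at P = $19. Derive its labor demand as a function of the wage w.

MP_L = (1/2)·6·L^(-1/2) = 3·L^(-1/2).
Setting P·MP_L = w: 57·L^(-1/2) = w.
Solving for L: L^(-1/2) = w/57, so L = (57/w)^(2).

L(w) = 3249/w²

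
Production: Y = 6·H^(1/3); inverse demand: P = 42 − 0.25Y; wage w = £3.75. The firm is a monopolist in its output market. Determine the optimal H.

Marginal revenue from the inverse demand is MR = 42 − 0.5Y.
The marginal product is MP_H = 2·H^(-2/3).
A monopolist hires until marginal revenue product equals the wage: MR·MP_H = w.
At H, Y = 6·H^(1/3). Substituting and solving: (42 − 3·H^(1/3))·2·H^(-2/3) = 3.75 gives H = 64.

H* = 64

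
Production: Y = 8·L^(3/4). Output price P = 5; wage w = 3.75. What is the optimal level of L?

L* = 4096

MP_L = (3/4)·8·L^(-1/4) = 6·L^(-1/4).
Profit maximization for a price taker requires P·MP_L = w: 5·6·L^(-1/4) = 3.75.
So L^(-1/4) = 0.125, which gives L = 4096.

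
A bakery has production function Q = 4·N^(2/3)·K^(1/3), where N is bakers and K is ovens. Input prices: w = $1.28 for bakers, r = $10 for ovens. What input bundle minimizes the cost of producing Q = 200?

Cost minimization requires the marginal rate of technical substitution to equal the input-price ratio: MP_N/MP_K = w/r.
Here MP_N/MP_K = (2/3)·(K/N)/(1/3) = 2·(K/N). Setting this equal to 1.28/10 = 0.128 gives K = 0.064N.
Substituting into Q = 200: 4·N^(2/3)·(0.064N)^(1/3) = 200.
Solving, N = 125 and K = 8.

N* = 125, K* = 8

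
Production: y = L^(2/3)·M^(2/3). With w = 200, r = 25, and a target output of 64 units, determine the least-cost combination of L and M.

L* = 8, M* = 64

Cost minimization requires the marginal rate of technical substitution to equal the input-price ratio: MP_L/MP_M = w/r.
Here MP_L/MP_M = (2/3)·(M/L)/(2/3) = (M/L). Setting this equal to 200/25 = 8 gives M = 8L.
Substituting into y = 64: L^(2/3)·(8L)^(2/3) = 64.
Solving, L = 8 and M = 64.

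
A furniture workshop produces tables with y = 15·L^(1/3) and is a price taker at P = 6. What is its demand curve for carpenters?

MP_L = (1/3)·15·L^(-2/3) = 5·L^(-2/3).
Setting P·MP_L = w: 30·L^(-2/3) = w.
Solving for L: L^(-2/3) = w/30, so L = (30/w)^(3/2).

L(w) = (30/w)^(3/2)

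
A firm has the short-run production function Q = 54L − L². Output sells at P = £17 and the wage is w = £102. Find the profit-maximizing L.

The marginal product of L is MP_L = 54 − 2L.
A price-taking firm hires until the value of the marginal product equals the wage: P·MP_L = w, so 17·(54 − 2L) = 102.
Then 54 − 2L = 6, giving L = 24.

L* = 24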